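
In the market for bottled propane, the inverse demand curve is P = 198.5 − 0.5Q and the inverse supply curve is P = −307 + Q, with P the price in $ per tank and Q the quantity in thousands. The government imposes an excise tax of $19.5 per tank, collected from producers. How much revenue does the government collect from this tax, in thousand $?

Tax revenue = $6318 thousand.

Rewrite in direct form: Qd = 397 − 2P and Qs = P + 307.
Before the tax: set 397 − 2P = P + 307 → P* = $30, Q* = 337.
With the tax collected from producers, supply shifts: Qs = (P − 19.5) + 307.
Solving gives Q = 324 with consumers paying $36.5 and producers receiving $17 (the $19.5 wedge).
Revenue = t · Q = 19.5 · 324 = $6318.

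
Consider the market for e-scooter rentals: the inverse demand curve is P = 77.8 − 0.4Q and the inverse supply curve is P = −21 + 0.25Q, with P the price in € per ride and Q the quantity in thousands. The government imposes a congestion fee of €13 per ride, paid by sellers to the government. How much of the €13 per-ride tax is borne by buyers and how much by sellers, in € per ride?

Rewrite in direct form: Qd = 194.5 − 2.5P and Qs = 4P + 84.
Without the tax, 194.5 − 2.5P = 4P + 84 gives 6.5P = 110.5, so P* = €17 and Q* = 152.
With the tax collected from sellers, supply shifts: Qs = 4(P − 13) + 84.
New equilibrium: buyers pay €25, sellers receive €12, Q = 132. (Wedge: Pb − Ps = 13.)
Burden on buyers: €8; on sellers: €5. (They sum to €13.)
The less price-elastic side of the market bears the larger share of a per-unit tax.

Buyers bear €8 per ride; sellers bear €5 per ride.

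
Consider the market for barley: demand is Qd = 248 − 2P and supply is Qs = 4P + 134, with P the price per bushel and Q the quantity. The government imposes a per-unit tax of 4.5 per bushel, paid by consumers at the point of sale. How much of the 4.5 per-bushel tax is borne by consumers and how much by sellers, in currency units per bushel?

Before the tax: set 248 − 2P = 4P + 134 → P* = 19, Q* = 210.
With the tax collected from consumers, demand (in seller-price terms) shifts: Qd = 248 − 2(P + 4.5).
Solving gives Q = 204 with consumers paying 22 and sellers receiving 17.5 (the 4.5 wedge).
Burden on consumers: 3; on sellers: 1.5. (They sum to 4.5.)
The less price-elastic side of the market bears the larger share of a per-unit tax.

Consumers bear 3 per bushel; sellers bear 1.5 per bushel.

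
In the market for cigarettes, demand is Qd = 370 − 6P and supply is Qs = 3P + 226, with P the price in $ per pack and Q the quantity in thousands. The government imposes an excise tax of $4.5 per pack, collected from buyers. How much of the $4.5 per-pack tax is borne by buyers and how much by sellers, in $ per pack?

Before the tax: set 370 − 6P = 3P + 226 → P* = $16, Q* = 274.
With the tax collected from buyers, demand (in seller-price terms) shifts: Qd = 370 − 6(P + 4.5).
New equilibrium: buyers pay $17.5, sellers receive $13, Q = 265. (Wedge: Pb − Ps = 4.5.)
Burden on buyers: $1.5; on sellers: $3. (They sum to $4.5.)

Buyers bear $1.5 per pack; sellers bear $3 per pack.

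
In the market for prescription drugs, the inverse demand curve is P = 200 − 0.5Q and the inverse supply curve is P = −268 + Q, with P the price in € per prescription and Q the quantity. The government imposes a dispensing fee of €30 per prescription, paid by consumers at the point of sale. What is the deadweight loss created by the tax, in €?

Inverting to Q(P) form: Qd = 400 − 2P; Qs = P + 268.
Before the tax: set 400 − 2P = P + 268 → P* = €44, Q* = 312.
With the tax collected from consumers, demand (in seller-price terms) shifts: Qd = 400 − 2(P + 30).
New equilibrium: consumers pay €54, suppliers receive €24, Q = 292. (Wedge: Pb − Ps = 30.)
Quantity falls by |ΔQ| = |312 − 292| = 20.
DWL = ½ · t · |ΔQ| = ½ · 30 · 20 = €300.

Deadweight loss = €300.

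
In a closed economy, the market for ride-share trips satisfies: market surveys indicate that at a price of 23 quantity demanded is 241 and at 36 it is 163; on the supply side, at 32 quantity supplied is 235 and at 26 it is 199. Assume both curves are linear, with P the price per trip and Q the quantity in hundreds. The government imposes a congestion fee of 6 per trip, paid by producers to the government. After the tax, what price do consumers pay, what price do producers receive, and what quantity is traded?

Demand slope: (163 − 241)/(36 − 23) = -6, so Qd = 379 − 6P.
Supply slope: (199 − 235)/(26 − 32) = 6, so Qs = 6P + 43.
Before the tax: set 379 − 6P = 6P + 43 → P* = 28, Q* = 211.
With the tax collected from producers, supply shifts: Qs = 6(P − 6) + 43.
New equilibrium: consumers pay 31, producers receive 25, Q = 193. (Wedge: Pb − Ps = 6.)
The less price-elastic side of the market bears the larger share of a per-unit tax.

Consumers pay 31; producers receive 25; quantity = 193.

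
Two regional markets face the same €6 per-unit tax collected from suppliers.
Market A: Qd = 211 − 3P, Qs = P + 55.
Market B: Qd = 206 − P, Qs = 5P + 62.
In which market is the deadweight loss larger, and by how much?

Market A: pre-tax P* = €39, Q* = 94; post-tax Q = 89.5; deadweight loss = €13.5.
Market B: pre-tax P* = €24, Q* = 182; post-tax Q = 177; deadweight loss = €15.
Difference: €13.5 vs €15 → market B is larger by €1.5.

Market B, by €1.5.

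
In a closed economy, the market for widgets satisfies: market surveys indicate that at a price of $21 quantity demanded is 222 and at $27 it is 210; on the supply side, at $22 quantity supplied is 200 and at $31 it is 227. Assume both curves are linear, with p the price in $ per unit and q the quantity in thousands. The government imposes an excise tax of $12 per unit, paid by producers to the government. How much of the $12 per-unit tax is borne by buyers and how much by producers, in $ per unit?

Buyers bear $7.2 per unit; producers bear $4.8 per unit.

Demand slope: (210 − 222)/(27 − 21) = -2, so qd = 264 − 2p.
Supply slope: (227 − 200)/(31 − 22) = 3, so qs = 3p + 134.
Before the tax: set 264 − 2p = 3p + 134 → p* = $26, q* = 212.
With the tax collected from producers, supply shifts: qs = 3(p − 12) + 134.
New equilibrium: buyers pay $33.2, producers receive $21.2, q = 197.6. (Wedge: pb − ps = 12.)
Burden on buyers: $7.2; on producers: $4.8. (They sum to $12.)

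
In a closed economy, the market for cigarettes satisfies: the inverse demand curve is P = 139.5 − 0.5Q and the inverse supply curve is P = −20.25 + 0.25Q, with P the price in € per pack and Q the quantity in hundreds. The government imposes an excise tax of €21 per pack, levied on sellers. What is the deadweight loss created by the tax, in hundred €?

Deadweight loss = €294 hundred.

Inverting to Q(P) form: Qd = 279 − 2P; Qs = 4P + 81.
Without the tax, 279 − 2P = 4P + 81 gives 6P = 198, so P* = €33 and Q* = 213.
With the tax collected from sellers, supply shifts: Qs = 4(P − 21) + 81.
Solving gives Q = 185 with consumers paying €47 and sellers receiving €26 (the €21 wedge).
Quantity falls by |ΔQ| = |213 − 185| = 28.
DWL = ½ · t · |ΔQ| = ½ · 21 · 28 = €294.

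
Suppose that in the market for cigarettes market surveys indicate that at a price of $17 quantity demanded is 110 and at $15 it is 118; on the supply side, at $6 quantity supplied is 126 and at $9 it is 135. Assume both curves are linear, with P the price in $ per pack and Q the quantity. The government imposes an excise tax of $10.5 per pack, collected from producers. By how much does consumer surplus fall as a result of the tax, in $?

Consumer surplus falls by $580.5.

Demand slope: (118 − 110)/(15 − 17) = -4, so Qd = 178 − 4P.
Supply slope: (135 − 126)/(9 − 6) = 3, so Qs = 3P + 108.
Without the tax, 178 − 4P = 3P + 108 gives 7P = 70, so P* = $10 and Q* = 138.
With the tax collected from producers, supply shifts: Qs = 3(P − 10.5) + 108.
New equilibrium: buyers pay $14.5, producers receive $4, Q = 120. (Wedge: Pb − Ps = 10.5.)
ΔCS is the trapezoid between Q = 120 and Q = 138 of height $4.5: ½ · (138 + 120) · 4.5 = $580.5.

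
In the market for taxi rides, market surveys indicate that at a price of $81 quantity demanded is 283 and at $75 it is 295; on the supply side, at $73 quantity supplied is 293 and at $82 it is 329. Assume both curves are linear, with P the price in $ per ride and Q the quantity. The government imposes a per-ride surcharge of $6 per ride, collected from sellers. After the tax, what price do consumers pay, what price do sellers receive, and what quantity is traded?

Demand slope: (295 − 283)/(75 − 81) = -2, so Qd = 445 − 2P.
Supply slope: (329 − 293)/(82 − 73) = 4, so Qs = 4P + 1.
Without the tax, 445 − 2P = 4P + 1 gives 6P = 444, so P* = $74 and Q* = 297.
With the tax collected from sellers, supply shifts: Qs = 4(P − 6) + 1.
Solving gives Q = 289 with consumers paying $78 and sellers receiving $72 (the $6 wedge).

Consumers pay $78; sellers receive $72; quantity = 289.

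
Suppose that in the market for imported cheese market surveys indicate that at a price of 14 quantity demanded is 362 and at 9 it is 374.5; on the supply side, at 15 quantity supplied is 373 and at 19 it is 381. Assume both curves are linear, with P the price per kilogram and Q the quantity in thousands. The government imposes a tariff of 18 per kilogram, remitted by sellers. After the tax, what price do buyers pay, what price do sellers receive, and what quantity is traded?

Demand slope: (374.5 − 362)/(9 − 14) = -2.5, so Qd = 397 − 2.5P.
Supply slope: (381 − 373)/(19 − 15) = 2, so Qs = 2P + 343.
Before the tax: set 397 − 2.5P = 2P + 343 → P* = 12, Q* = 367.
With the tax collected from sellers, supply shifts: Qs = 2(P − 18) + 343.
New equilibrium: buyers pay 20, sellers receive 2, Q = 347. (Wedge: Pb − Ps = 18.)
The less price-elastic side of the market bears the larger share of a per-unit tax.

Buyers pay 20; sellers receive 2; quantity = 347.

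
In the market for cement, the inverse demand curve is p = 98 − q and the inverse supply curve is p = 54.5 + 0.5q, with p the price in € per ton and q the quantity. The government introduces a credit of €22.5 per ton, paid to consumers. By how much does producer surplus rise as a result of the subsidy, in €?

Rewrite in direct form: qd = 98 − p and qs = 2p − 109.
Before the subsidy: set 98 − p = 2p − 109 → p* = €69, q* = 29.
With a per-unit subsidy paid to consumers, each effectively pays p − 22.5, so demand becomes qd = 98 − (p − 22.5).
Solving gives q = 44 with consumers paying €54 and producers receiving €76.5 (the €22.5 wedge).
ΔPS is the trapezoid between Q = 44 and Q = 29 of height €7.5: ½ · (29 + 44) · 7.5 = €273.75.

Producer surplus rises by €273.75.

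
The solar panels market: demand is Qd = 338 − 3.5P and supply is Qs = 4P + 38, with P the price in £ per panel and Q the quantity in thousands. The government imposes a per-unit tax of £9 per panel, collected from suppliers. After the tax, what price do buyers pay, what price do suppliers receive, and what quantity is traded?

Before the tax: set 338 − 3.5P = 4P + 38 → P* = £40, Q* = 198.
With the tax collected from suppliers, supply shifts: Qs = 4(P − 9) + 38.
Solving gives Q = 181.2 with buyers paying £44.8 and suppliers receiving £35.8 (the £9 wedge).

Buyers pay £44.8; suppliers receive £35.8; quantity = 181.2.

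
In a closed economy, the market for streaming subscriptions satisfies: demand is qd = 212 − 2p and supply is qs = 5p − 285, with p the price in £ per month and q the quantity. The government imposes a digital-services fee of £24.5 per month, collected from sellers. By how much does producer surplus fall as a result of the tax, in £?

Producer surplus falls by £367.5.

Without the tax, 212 − 2p = 5p − 285 gives 7p = 497, so p* = £71 and q* = 70.
With the tax collected from sellers, supply shifts: qs = 5(p − 24.5) − 285.
Solving gives q = 35 with consumers paying £88.5 and sellers receiving £64 (the £24.5 wedge).
ΔPS is the trapezoid between Q = 35 and Q = 70 of height £7: ½ · (70 + 35) · 7 = £367.5.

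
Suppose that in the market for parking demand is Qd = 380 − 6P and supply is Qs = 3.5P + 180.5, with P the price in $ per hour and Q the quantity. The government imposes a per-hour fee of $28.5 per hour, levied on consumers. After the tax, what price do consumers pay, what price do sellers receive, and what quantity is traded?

Consumers pay $31.5; sellers receive $3; quantity = 191.

Without the tax, 380 − 6P = 3.5P + 180.5 gives 9.5P = 199.5, so P* = $21 and Q* = 254.
With the tax collected from consumers, demand (in seller-price terms) shifts: Qd = 380 − 6(P + 28.5).
New equilibrium: consumers pay $31.5, sellers receive $3, Q = 191. (Wedge: Pb − Ps = 28.5.)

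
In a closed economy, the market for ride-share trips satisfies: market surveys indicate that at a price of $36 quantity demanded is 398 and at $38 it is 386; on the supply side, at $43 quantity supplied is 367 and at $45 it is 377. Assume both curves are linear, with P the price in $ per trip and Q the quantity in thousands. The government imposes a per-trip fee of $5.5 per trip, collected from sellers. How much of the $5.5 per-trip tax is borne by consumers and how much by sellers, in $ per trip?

Consumers bear $2.5 per trip; sellers bear $3 per trip.

Demand slope: (386 − 398)/(38 − 36) = -6, so Qd = 614 − 6P.
Supply slope: (377 − 367)/(45 − 43) = 5, so Qs = 5P + 152.
Before the tax: set 614 − 6P = 5P + 152 → P* = $42, Q* = 362.
With the tax collected from sellers, supply shifts: Qs = 5(P − 5.5) + 152.
New equilibrium: consumers pay $44.5, sellers receive $39, Q = 347. (Wedge: Pb − Ps = 5.5.)
Burden on consumers: $2.5; on sellers: $3. (They sum to $5.5.)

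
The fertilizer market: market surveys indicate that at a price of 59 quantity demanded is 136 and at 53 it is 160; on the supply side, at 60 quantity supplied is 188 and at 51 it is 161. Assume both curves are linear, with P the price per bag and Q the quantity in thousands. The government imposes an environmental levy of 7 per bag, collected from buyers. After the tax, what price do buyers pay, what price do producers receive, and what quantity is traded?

Demand slope: (160 − 136)/(53 − 59) = -4, so Qd = 372 − 4P.
Supply slope: (161 − 188)/(51 − 60) = 3, so Qs = 3P + 8.
Before the tax: set 372 − 4P = 3P + 8 → P* = 52, Q* = 164.
With the tax collected from buyers, demand (in seller-price terms) shifts: Qd = 372 − 4(P + 7).
New equilibrium: buyers pay 55, producers receive 48, Q = 152. (Wedge: Pb − Ps = 7.)

Buyers pay 55; producers receive 48; quantity = 152.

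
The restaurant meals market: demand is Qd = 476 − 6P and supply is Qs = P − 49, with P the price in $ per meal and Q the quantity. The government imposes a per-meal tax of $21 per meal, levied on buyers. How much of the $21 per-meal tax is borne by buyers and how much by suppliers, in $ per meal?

Without the tax, 476 − 6P = P − 49 gives 7P = 525, so P* = $75 and Q* = 26.
With the tax collected from buyers, demand (in seller-price terms) shifts: Qd = 476 − 6(P + 21).
Solving gives Q = 8 with buyers paying $78 and suppliers receiving $57 (the $21 wedge).
Burden on buyers: $3; on suppliers: $18. (They sum to $21.)
The less price-elastic side of the market bears the larger share of a per-unit tax.

Buyers bear $3 per meal; suppliers bear $18 per meal.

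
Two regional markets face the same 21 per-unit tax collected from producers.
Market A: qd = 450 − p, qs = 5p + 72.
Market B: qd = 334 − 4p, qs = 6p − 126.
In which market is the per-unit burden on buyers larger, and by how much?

Market A, by 4.9.

Market A: pre-tax p* = 63, q* = 387; post-tax q = 369.5; per-unit burden on buyers = 17.5.
Market B: pre-tax p* = 46, q* = 150; post-tax q = 99.6; per-unit burden on buyers = 12.6.
Difference: 17.5 vs 12.6 → market A is larger by 4.9.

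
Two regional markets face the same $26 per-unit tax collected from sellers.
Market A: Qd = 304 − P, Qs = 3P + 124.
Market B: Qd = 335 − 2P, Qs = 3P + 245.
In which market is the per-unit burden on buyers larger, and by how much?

Market A, by $3.9.

Market A: pre-tax P* = $45, Q* = 259; post-tax Q = 239.5; per-unit burden on buyers = $19.5.
Market B: pre-tax P* = $18, Q* = 299; post-tax Q = 267.8; per-unit burden on buyers = $15.6.
Difference: $19.5 vs $15.6 → market A is larger by $3.9.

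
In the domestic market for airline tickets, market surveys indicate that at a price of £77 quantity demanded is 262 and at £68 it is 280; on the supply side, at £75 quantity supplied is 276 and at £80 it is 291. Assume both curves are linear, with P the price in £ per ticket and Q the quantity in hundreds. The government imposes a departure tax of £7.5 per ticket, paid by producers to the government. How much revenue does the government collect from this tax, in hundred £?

Tax revenue = £1957.5 hundred.

Demand slope: (280 − 262)/(68 − 77) = -2, so Qd = 416 − 2P.
Supply slope: (291 − 276)/(80 − 75) = 3, so Qs = 3P + 51.
Before the tax: set 416 − 2P = 3P + 51 → P* = £73, Q* = 270.
With the tax collected from producers, supply shifts: Qs = 3(P − 7.5) + 51.
New equilibrium: consumers pay £77.5, producers receive £70, Q = 261. (Wedge: Pb − Ps = 7.5.)
Revenue = t · Q = 7.5 · 261 = £1957.5.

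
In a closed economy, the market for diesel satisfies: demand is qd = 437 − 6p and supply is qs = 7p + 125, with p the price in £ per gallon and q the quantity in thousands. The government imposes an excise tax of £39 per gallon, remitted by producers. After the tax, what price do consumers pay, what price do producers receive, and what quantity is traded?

Without the tax, 437 − 6p = 7p + 125 gives 13p = 312, so p* = £24 and q* = 293.
With the tax collected from producers, supply shifts: qs = 7(p − 39) + 125.
New equilibrium: consumers pay £45, producers receive £6, q = 167. (Wedge: pb − ps = 39.)
The less price-elastic side of the market bears the larger share of a per-unit tax.

Consumers pay £45; producers receive £6; quantity = 167.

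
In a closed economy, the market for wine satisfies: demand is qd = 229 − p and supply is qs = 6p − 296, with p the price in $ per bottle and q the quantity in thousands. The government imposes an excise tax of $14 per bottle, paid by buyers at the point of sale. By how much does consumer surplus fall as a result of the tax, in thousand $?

Consumer surplus falls by $1776 thousand.

Before the tax: set 229 − p = 6p − 296 → p* = $75, q* = 154.
With the tax collected from buyers, demand (in seller-price terms) shifts: qd = 229 − (p + 14).
Solving gives q = 142 with buyers paying $87 and producers receiving $73 (the $14 wedge).
ΔCS is the trapezoid between Q = 142 and Q = 154 of height $12: ½ · (154 + 142) · 12 = $1776.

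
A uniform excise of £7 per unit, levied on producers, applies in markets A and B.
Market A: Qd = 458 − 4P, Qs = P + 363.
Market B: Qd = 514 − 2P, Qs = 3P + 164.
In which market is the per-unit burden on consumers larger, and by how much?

Market B, by £2.8.

Market A: pre-tax P* = £19, Q* = 382; post-tax Q = 376.4; per-unit burden on consumers = £1.4.
Market B: pre-tax P* = £70, Q* = 374; post-tax Q = 365.6; per-unit burden on consumers = £4.2.
Difference: £1.4 vs £4.2 → market B is larger by £2.8.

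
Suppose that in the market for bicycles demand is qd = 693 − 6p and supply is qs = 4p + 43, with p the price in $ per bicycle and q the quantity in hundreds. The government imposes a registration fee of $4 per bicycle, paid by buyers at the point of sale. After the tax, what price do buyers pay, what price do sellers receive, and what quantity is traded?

Buyers pay $66.6; sellers receive $62.6; quantity = 293.4.

Before the tax: set 693 − 6p = 4p + 43 → p* = $65, q* = 303.
With the tax collected from buyers, demand (in seller-price terms) shifts: qd = 693 − 6(p + 4).
Solving gives q = 293.4 with buyers paying $66.6 and sellers receiving $62.6 (the $4 wedge).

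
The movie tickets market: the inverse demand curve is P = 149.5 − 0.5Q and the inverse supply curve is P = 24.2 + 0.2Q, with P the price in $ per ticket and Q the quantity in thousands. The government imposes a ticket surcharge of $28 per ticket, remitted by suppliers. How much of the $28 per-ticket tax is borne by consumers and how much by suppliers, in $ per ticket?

Consumers bear $20 per ticket; suppliers bear $8 per ticket.

Inverting to Q(P) form: Qd = 299 − 2P; Qs = 5P − 121.
Before the tax: set 299 − 2P = 5P − 121 → P* = $60, Q* = 179.
With the tax collected from suppliers, supply shifts: Qs = 5(P − 28) − 121.
New equilibrium: consumers pay $80, suppliers receive $52, Q = 139. (Wedge: Pb − Ps = 28.)
Burden on consumers: $20; on suppliers: $8. (They sum to $28.)
The less price-elastic side of the market bears the larger share of a per-unit tax.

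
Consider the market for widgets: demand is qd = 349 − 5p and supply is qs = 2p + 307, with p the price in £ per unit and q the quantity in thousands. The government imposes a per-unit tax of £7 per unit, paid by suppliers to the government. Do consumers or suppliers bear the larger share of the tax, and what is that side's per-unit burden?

Suppliers bear the larger share: £5 per unit.

Before the tax: set 349 − 5p = 2p + 307 → p* = £6, q* = 319.
With the tax collected from suppliers, supply shifts: qs = 2(p − 7) + 307.
New equilibrium: consumers pay £8, suppliers receive £1, q = 309. (Wedge: pb − ps = 7.)
Per-unit burden: consumers £2, suppliers £5.
Suppliers take the larger share because supply is less price-elastic here (demand slope 5 vs supply slope 2).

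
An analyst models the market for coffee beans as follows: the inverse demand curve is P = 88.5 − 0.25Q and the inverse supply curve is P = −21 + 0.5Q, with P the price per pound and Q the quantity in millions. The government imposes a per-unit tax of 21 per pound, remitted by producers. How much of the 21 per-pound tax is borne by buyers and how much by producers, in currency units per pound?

Rewrite in direct form: Qd = 354 − 4P and Qs = 2P + 42.
Before the tax: set 354 − 4P = 2P + 42 → P* = 52, Q* = 146.
With the tax collected from producers, supply shifts: Qs = 2(P − 21) + 42.
Solving gives Q = 118 with buyers paying 59 and producers receiving 38 (the 21 wedge).
Burden on buyers: 7; on producers: 14. (They sum to 21.)
The less price-elastic side of the market bears the larger share of a per-unit tax.

Buyers bear 7 per pound; producers bear 14 per pound.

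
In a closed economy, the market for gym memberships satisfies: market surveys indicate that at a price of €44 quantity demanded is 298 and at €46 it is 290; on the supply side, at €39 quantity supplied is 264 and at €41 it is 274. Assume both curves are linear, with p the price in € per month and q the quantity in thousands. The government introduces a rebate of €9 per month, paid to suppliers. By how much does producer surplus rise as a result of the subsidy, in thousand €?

Demand slope: (290 − 298)/(46 − 44) = -4, so qd = 474 − 4p.
Supply slope: (274 − 264)/(41 − 39) = 5, so qs = 5p + 69.
Before the subsidy: set 474 − 4p = 5p + 69 → p* = €45, q* = 294.
With a per-unit subsidy paid to suppliers, each receives p + 9 per unit sold, so supply becomes qs = 5(p + 9) + 69.
Solving gives q = 314 with consumers paying €40 and suppliers receiving €49 (the €9 wedge).
ΔPS is the trapezoid between Q = 314 and Q = 294 of height €4: ½ · (294 + 314) · 4 = €1216.

Producer surplus rises by €1216 thousand.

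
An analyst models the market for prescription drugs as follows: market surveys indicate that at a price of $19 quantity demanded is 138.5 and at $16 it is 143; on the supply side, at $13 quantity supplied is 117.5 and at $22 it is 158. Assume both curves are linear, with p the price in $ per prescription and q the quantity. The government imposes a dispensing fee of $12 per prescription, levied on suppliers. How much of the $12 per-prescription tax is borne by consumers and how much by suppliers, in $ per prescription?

Demand slope: (143 − 138.5)/(16 − 19) = -1.5, so qd = 167 − 1.5p.
Supply slope: (158 − 117.5)/(22 − 13) = 4.5, so qs = 4.5p + 59.
Before the tax: set 167 − 1.5p = 4.5p + 59 → p* = $18, q* = 140.
With the tax collected from suppliers, supply shifts: qs = 4.5(p − 12) + 59.
New equilibrium: consumers pay $27, suppliers receive $15, q = 126.5. (Wedge: pb − ps = 12.)
Burden on consumers: $9; on suppliers: $3. (They sum to $12.)

Consumers bear $9 per prescription; suppliers bear $3 per prescription.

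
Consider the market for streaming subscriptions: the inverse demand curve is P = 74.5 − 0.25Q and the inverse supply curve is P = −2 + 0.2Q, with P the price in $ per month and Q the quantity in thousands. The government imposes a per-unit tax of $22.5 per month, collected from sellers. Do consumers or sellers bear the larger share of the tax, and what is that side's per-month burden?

Inverting to Q(P) form: Qd = 298 − 4P; Qs = 5P + 10.
Without the tax, 298 − 4P = 5P + 10 gives 9P = 288, so P* = $32 and Q* = 170.
With the tax collected from sellers, supply shifts: Qs = 5(P − 22.5) + 10.
Solving gives Q = 120 with consumers paying $44.5 and sellers receiving $22 (the $22.5 wedge).
Per-month burden: consumers $12.5, sellers $10.
Consumers take the larger share because demand is less price-elastic here (demand slope 4 vs supply slope 5).

Consumers bear the larger share: $12.5 per month.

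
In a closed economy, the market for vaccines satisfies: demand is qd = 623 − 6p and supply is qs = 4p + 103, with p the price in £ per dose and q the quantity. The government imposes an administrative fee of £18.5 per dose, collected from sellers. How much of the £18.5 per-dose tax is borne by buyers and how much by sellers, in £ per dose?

Before the tax: set 623 − 6p = 4p + 103 → p* = £52, q* = 311.
With the tax collected from sellers, supply shifts: qs = 4(p − 18.5) + 103.
New equilibrium: buyers pay £59.4, sellers receive £40.9, q = 266.6. (Wedge: pb − ps = 18.5.)
Burden on buyers: £7.4; on sellers: £11.1. (They sum to £18.5.)
The less price-elastic side of the market bears the larger share of a per-unit tax.

Buyers bear £7.4 per dose; sellers bear £11.1 per dose.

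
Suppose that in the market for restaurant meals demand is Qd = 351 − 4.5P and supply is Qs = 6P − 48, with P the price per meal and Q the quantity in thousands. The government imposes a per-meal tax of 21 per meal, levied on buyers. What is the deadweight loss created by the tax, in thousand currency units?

Deadweight loss = 567 thousand.

Before the tax: set 351 − 4.5P = 6P − 48 → P* = 38, Q* = 180.
With the tax collected from buyers, demand (in seller-price terms) shifts: Qd = 351 − 4.5(P + 21).
New equilibrium: buyers pay 50, suppliers receive 29, Q = 126. (Wedge: Pb − Ps = 21.)
Quantity falls by |ΔQ| = |180 − 126| = 54.
DWL = ½ · t · |ΔQ| = ½ · 21 · 54 = 567.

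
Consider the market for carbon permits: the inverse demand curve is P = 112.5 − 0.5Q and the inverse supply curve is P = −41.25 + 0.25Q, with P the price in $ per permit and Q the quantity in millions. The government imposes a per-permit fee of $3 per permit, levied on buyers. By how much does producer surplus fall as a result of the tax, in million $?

Producer surplus falls by $203 million.

Rewrite in direct form: Qd = 225 − 2P and Qs = 4P + 165.
Before the tax: set 225 − 2P = 4P + 165 → P* = $10, Q* = 205.
With the tax collected from buyers, demand (in seller-price terms) shifts: Qd = 225 − 2(P + 3).
Solving gives Q = 201 with buyers paying $12 and sellers receiving $9 (the $3 wedge).
ΔPS is the trapezoid between Q = 201 and Q = 205 of height $1: ½ · (205 + 201) · 1 = $203.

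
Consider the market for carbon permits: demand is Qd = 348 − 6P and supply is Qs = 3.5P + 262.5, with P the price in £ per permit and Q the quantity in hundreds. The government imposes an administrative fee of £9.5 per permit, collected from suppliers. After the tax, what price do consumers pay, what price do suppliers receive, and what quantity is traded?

Without the tax, 348 − 6P = 3.5P + 262.5 gives 9.5P = 85.5, so P* = £9 and Q* = 294.
With the tax collected from suppliers, supply shifts: Qs = 3.5(P − 9.5) + 262.5.
New equilibrium: consumers pay £12.5, suppliers receive £3, Q = 273. (Wedge: Pb − Ps = 9.5.)

Consumers pay £12.5; suppliers receive £3; quantity = 273.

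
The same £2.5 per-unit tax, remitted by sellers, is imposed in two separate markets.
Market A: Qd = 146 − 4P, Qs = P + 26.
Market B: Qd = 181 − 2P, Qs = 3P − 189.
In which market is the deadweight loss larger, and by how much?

Market A: pre-tax P* = £24, Q* = 50; post-tax Q = 48; deadweight loss = £2.5.
Market B: pre-tax P* = £74, Q* = 33; post-tax Q = 30; deadweight loss = £3.75.
Difference: £2.5 vs £3.75 → market B is larger by £1.25.

Market B, by £1.25.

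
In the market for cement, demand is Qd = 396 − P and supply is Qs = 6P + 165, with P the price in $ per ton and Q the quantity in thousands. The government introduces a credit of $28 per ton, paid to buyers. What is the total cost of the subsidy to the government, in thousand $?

Government outlay = $10836 thousand.

Without the subsidy, 396 − P = 6P + 165 gives 7P = 231, so P* = $33 and Q* = 363.
With a per-unit subsidy paid to buyers, each effectively pays P − 28, so demand becomes Qd = 396 − (P − 28).
New equilibrium: buyers pay $9, sellers receive $37, Q = 387. (Wedge: Pb − Ps = −28.)
Outlay = t · Q = 28 · 387 = $10836.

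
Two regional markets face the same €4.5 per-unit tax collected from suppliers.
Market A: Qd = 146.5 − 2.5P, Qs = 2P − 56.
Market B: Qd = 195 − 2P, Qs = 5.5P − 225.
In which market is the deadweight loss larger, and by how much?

Market A: pre-tax P* = €45, Q* = 34; post-tax Q = 29; deadweight loss = €11.25.
Market B: pre-tax P* = €56, Q* = 83; post-tax Q = 76.4; deadweight loss = €14.85.
Difference: €11.25 vs €14.85 → market B is larger by €3.6.

Market B, by €3.6.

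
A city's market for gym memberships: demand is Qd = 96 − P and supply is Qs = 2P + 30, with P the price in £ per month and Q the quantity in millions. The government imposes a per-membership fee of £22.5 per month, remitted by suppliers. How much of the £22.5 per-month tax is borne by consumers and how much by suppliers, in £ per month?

Without the tax, 96 − P = 2P + 30 gives 3P = 66, so P* = £22 and Q* = 74.
With the tax collected from suppliers, supply shifts: Qs = 2(P − 22.5) + 30.
Solving gives Q = 59 with consumers paying £37 and suppliers receiving £14.5 (the £22.5 wedge).
Burden on consumers: £15; on suppliers: £7.5. (They sum to £22.5.)

Consumers bear £15 per month; suppliers bear £7.5 per month.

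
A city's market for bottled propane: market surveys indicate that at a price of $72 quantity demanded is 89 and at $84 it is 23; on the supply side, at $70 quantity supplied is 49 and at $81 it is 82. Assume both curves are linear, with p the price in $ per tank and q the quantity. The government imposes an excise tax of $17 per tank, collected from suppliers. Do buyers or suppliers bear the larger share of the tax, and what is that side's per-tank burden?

Demand slope: (23 − 89)/(84 − 72) = -5.5, so qd = 485 − 5.5p.
Supply slope: (82 − 49)/(81 − 70) = 3, so qs = 3p − 161.
Without the tax, 485 − 5.5p = 3p − 161 gives 8.5p = 646, so p* = $76 and q* = 67.
With the tax collected from suppliers, supply shifts: qs = 3(p − 17) − 161.
New equilibrium: buyers pay $82, suppliers receive $65, q = 34. (Wedge: pb − ps = 17.)
Per-tank burden: buyers $6, suppliers $11.
Suppliers take the larger share because supply is less price-elastic here (demand slope 5.5 vs supply slope 3).
The less price-elastic side of the market bears the larger share of a per-unit tax.

Suppliers bear the larger share: $11 per tank.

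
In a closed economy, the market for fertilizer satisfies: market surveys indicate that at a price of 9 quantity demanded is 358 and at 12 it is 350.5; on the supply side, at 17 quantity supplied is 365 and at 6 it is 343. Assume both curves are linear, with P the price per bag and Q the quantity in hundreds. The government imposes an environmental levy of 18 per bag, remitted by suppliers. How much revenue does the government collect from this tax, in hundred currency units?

Demand slope: (350.5 − 358)/(12 − 9) = -2.5, so Qd = 380.5 − 2.5P.
Supply slope: (343 − 365)/(6 − 17) = 2, so Qs = 2P + 331.
Without the tax, 380.5 − 2.5P = 2P + 331 gives 4.5P = 49.5, so P* = 11 and Q* = 353.
With the tax collected from suppliers, supply shifts: Qs = 2(P − 18) + 331.
Solving gives Q = 333 with consumers paying 19 and suppliers receiving 1 (the 18 wedge).
Revenue = t · Q = 18 · 333 = 5994.

Tax revenue = 5994 hundred.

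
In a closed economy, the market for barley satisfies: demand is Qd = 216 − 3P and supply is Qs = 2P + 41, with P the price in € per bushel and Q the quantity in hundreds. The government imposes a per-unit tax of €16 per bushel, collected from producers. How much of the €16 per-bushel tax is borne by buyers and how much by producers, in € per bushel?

Before the tax: set 216 − 3P = 2P + 41 → P* = €35, Q* = 111.
With the tax collected from producers, supply shifts: Qs = 2(P − 16) + 41.
Solving gives Q = 91.8 with buyers paying €41.4 and producers receiving €25.4 (the €16 wedge).
Burden on buyers: €6.4; on producers: €9.6. (They sum to €16.)

Buyers bear €6.4 per bushel; producers bear €9.6 per bushel.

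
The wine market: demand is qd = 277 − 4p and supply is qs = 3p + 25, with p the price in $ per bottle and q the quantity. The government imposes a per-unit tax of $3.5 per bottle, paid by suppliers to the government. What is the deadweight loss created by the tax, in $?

Deadweight loss = $10.5.

Before the tax: set 277 − 4p = 3p + 25 → p* = $36, q* = 133.
With the tax collected from suppliers, supply shifts: qs = 3(p − 3.5) + 25.
New equilibrium: consumers pay $37.5, suppliers receive $34, q = 127. (Wedge: pb − ps = 3.5.)
Quantity falls by |ΔQ| = |133 − 127| = 6.
DWL = ½ · t · |ΔQ| = ½ · 3.5 · 6 = $10.5.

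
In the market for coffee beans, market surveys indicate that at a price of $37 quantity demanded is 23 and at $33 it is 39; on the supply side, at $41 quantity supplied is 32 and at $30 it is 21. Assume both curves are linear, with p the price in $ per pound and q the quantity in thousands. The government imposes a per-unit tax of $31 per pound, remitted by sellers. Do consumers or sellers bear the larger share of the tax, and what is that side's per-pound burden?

Sellers bear the larger share: $24.8 per pound.

Demand slope: (39 − 23)/(33 − 37) = -4, so qd = 171 − 4p.
Supply slope: (21 − 32)/(30 − 41) = 1, so qs = p − 9.
Without the tax, 171 − 4p = p − 9 gives 5p = 180, so p* = $36 and q* = 27.
With the tax collected from sellers, supply shifts: qs = (p − 31) − 9.
New equilibrium: consumers pay $42.2, sellers receive $11.2, q = 2.2. (Wedge: pb − ps = 31.)
Per-pound burden: consumers $6.2, sellers $24.8.
Sellers take the larger share because supply is less price-elastic here (demand slope 4 vs supply slope 1).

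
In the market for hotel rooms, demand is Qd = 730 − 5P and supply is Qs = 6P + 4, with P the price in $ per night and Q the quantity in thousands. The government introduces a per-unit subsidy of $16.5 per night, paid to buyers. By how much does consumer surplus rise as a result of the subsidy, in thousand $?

Before the subsidy: set 730 − 5P = 6P + 4 → P* = $66, Q* = 400.
With a per-unit subsidy paid to buyers, each effectively pays P − 16.5, so demand becomes Qd = 730 − 5(P − 16.5).
Solving gives Q = 445 with buyers paying $57 and suppliers receiving $73.5 (the $16.5 wedge).
ΔCS is the trapezoid between Q = 445 and Q = 400 of height $9: ½ · (400 + 445) · 9 = $3802.5.

Consumer surplus rises by $3802.5 thousand.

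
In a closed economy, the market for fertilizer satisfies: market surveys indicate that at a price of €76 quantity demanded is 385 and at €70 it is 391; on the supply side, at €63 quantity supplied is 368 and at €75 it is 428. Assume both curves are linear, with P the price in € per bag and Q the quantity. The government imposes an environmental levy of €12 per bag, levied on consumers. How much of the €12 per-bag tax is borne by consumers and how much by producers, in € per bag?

Demand slope: (391 − 385)/(70 − 76) = -1, so Qd = 461 − P.
Supply slope: (428 − 368)/(75 − 63) = 5, so Qs = 5P + 53.
Without the tax, 461 − P = 5P + 53 gives 6P = 408, so P* = €68 and Q* = 393.
With the tax collected from consumers, demand (in seller-price terms) shifts: Qd = 461 − (P + 12).
New equilibrium: consumers pay €78, producers receive €66, Q = 383. (Wedge: Pb − Ps = 12.)
Burden on consumers: €10; on producers: €2. (They sum to €12.)

Consumers bear €10 per bag; producers bear €2 per bag.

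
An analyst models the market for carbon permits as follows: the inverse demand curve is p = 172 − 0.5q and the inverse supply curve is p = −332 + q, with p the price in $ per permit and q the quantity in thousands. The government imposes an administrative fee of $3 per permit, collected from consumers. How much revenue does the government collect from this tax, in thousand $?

Tax revenue = $1002 thousand.

Inverting to q(p) form: qd = 344 − 2p; qs = p + 332.
Without the tax, 344 − 2p = p + 332 gives 3p = 12, so p* = $4 and q* = 336.
With the tax collected from consumers, demand (in seller-price terms) shifts: qd = 344 − 2(p + 3).
New equilibrium: consumers pay $5, sellers receive $2, q = 334. (Wedge: pb − ps = 3.)
Revenue = t · Q = 3 · 334 = $1002.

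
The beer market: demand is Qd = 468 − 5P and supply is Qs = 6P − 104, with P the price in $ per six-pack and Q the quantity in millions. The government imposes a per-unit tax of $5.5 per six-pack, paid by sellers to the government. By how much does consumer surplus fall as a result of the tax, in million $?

Consumer surplus falls by $601.5 million.

Before the tax: set 468 − 5P = 6P − 104 → P* = $52, Q* = 208.
With the tax collected from sellers, supply shifts: Qs = 6(P − 5.5) − 104.
Solving gives Q = 193 with consumers paying $55 and sellers receiving $49.5 (the $5.5 wedge).
ΔCS is the trapezoid between Q = 193 and Q = 208 of height $3: ½ · (208 + 193) · 3 = $601.5.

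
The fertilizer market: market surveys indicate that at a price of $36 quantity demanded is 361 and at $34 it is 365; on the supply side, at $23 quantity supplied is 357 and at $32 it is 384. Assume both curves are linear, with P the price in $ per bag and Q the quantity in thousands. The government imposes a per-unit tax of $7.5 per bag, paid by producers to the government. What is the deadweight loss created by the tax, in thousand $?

Demand slope: (365 − 361)/(34 − 36) = -2, so Qd = 433 − 2P.
Supply slope: (384 − 357)/(32 − 23) = 3, so Qs = 3P + 288.
Without the tax, 433 − 2P = 3P + 288 gives 5P = 145, so P* = $29 and Q* = 375.
With the tax collected from producers, supply shifts: Qs = 3(P − 7.5) + 288.
Solving gives Q = 366 with consumers paying $33.5 and producers receiving $26 (the $7.5 wedge).
Quantity falls by |ΔQ| = |375 − 366| = 9.
DWL = ½ · t · |ΔQ| = ½ · 7.5 · 9 = $33.75.

Deadweight loss = $33.75 thousand.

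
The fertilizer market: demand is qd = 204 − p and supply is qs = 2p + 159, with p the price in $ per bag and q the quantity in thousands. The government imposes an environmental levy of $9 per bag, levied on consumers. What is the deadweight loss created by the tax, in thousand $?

Without the tax, 204 − p = 2p + 159 gives 3p = 45, so p* = $15 and q* = 189.
With the tax collected from consumers, demand (in seller-price terms) shifts: qd = 204 − (p + 9).
Solving gives q = 183 with consumers paying $21 and producers receiving $12 (the $9 wedge).
Quantity falls by |ΔQ| = |189 − 183| = 6.
DWL = ½ · t · |ΔQ| = ½ · 9 · 6 = $27.

Deadweight loss = $27 thousand.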